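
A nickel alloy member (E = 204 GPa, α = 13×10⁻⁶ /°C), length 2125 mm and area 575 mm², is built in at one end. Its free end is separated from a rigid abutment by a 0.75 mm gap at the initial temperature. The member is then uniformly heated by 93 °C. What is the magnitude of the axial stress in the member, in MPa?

Unrestrained expansion: δ_free = αΔT L = 13×10⁻⁶ × 93 × 2125 = 2.569 mm.
After closing the 0.75 mm clearance, 2.569 − 0.75 = 1.819 mm of expansion remains to be suppressed by the wall.
Compatibility: PL/(AE) = 1.819 mm, so σ = P/A = E × (1.819/2125) = 174.6 MPa.

σ ≈ 175 MPa (compressive)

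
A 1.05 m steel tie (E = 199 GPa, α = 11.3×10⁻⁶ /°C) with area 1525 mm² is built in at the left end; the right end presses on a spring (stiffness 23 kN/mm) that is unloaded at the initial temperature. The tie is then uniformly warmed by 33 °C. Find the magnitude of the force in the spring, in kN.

If the spring were absent the tie would lengthen by αΔT L = 11.3×10⁻⁶ × 33 × 1050 = 0.3915 mm.
With a force P in the spring, the elastic change of the tie is PL/(AE) and that of the spring is P/k; compatibility requires their sum to equal δ_free.
P [ L/(AE) + 1/k ] = δ_free → P [ 1050/(1525×199×10³) + 1/(23×10³) ] = 0.3915.
P = 0.3915 / 4.694×10⁻⁵ = 8342 N.

P ≈ 8.34 kN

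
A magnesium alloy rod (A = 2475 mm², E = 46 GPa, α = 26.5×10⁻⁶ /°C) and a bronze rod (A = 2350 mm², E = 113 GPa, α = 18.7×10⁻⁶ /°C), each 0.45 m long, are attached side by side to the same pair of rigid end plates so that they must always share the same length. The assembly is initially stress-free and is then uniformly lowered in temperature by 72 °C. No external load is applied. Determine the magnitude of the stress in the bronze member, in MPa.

σ ≈ 19 MPa (compressive)

Both members must finish at the same length. With the larger α, the magnesium alloy tends to over-contract; the plates restrain it, putting the magnesium alloy in tension and the bronze in compression. With no external load the two internal forces are equal and opposite, magnitude P.
Compatibility of the two members (thermal + elastic change equal): (α₁ − α₂)ΔT = P·[1/(A₁E₁) + 1/(A₂E₂)].
|α₁ − α₂|·ΔT = 7.8×10⁻⁶ × 72 = 0.0005616.
1/(A₁E₁) + 1/(A₂E₂) = 1/(2475×46×10³) + 1/(2350×113×10³) = 1.255×10⁻⁸ N⁻¹.
P = 0.0005616 / 1.255×10⁻⁸ = 44750 N = 44.75 kN.
σ_{bronze} = P/A₂ = 44750/2350 = 19.04 MPa, compressive.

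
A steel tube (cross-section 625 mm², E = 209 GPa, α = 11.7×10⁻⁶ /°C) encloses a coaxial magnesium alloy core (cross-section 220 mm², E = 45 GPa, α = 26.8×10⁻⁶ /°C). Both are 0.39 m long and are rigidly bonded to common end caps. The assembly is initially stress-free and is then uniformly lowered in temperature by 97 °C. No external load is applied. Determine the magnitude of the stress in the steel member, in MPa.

σ ≈ 21.6 MPa (compressive)

Both members must finish at the same length. With the larger α, the magnesium alloy tends to over-contract; the plates restrain it, putting the magnesium alloy in tension and the steel in compression. With no external load the two internal forces are equal and opposite, magnitude P.
Compatibility of the two members (thermal + elastic change equal): (α₁ − α₂)ΔT = P·[1/(A₁E₁) + 1/(A₂E₂)].
|α₁ − α₂|·ΔT = 15.1×10⁻⁶ × 97 = 0.001465.
1/(A₁E₁) + 1/(A₂E₂) = 1/(625×209×10³) + 1/(220×45×10³) = 1.087×10⁻⁷ N⁻¹.
So P = 0.001465 / 1.087×10⁻⁷ = 13.48 kN.
σ_{steel} = P/A₁ = 13480/625 = 21.57 MPa, compressive.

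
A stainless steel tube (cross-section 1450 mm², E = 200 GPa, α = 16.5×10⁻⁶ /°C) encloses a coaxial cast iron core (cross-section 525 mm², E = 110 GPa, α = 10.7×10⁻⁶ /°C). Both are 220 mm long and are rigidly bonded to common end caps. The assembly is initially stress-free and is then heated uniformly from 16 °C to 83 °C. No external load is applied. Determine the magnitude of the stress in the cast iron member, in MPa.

σ ≈ 35.6 MPa (tensile)

Both members must finish at the same length. With the larger α, the stainless steel tends to over-expand; the plates restrain it, putting the stainless steel in compression and the cast iron in tension. With no external load the two internal forces are equal and opposite, magnitude P.
Compatibility of the two members (thermal + elastic change equal): (α₁ − α₂)ΔT = P·[1/(A₁E₁) + 1/(A₂E₂)].
|α₁ − α₂|·ΔT = 5.8×10⁻⁶ × 67 = 0.0003886.
1/(A₁E₁) + 1/(A₂E₂) = 1/(1450×200×10³) + 1/(525×110×10³) = 2.076×10⁻⁸ N⁻¹.
So P = 0.0003886 / 2.076×10⁻⁸ = 18.71 kN.
σ_{cast iron} = P/A₂ = 18710/525 = 35.65 MPa, tensile.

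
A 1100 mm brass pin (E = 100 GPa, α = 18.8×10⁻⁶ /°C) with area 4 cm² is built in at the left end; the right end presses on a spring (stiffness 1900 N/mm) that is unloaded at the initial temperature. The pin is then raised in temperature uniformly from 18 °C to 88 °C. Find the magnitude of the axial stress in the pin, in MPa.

σ ≈ 6.53 MPa (compressive)

The unrestrained thermal change is αΔT L = 18.8×10⁻⁶ × 70 × 1100 = 1.448 mm.
With a force P in the spring, the elastic change of the pin is PL/(AE) and that of the spring is P/k; compatibility requires their sum to equal δ_free.
P [ L/(AE) + 1/k ] = δ_free → P [ 1100/(400×100×10³) + 1/(1900) ] = 1.448.
P = 1.448 / 0.0005538 = 2614 N.
σ = P/A = 2614/400 = 6.535 MPa.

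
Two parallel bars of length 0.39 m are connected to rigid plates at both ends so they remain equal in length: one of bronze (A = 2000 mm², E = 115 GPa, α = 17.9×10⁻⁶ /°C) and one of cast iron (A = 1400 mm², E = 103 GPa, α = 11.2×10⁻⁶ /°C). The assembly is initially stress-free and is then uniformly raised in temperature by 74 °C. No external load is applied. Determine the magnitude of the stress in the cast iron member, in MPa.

σ ≈ 31.4 MPa (tensile)

Both members must finish at the same length. With the larger α, the bronze tends to over-expand; the plates restrain it, putting the bronze in compression and the cast iron in tension. With no external load the two internal forces are equal and opposite, magnitude P.
Compatibility of the two members (thermal + elastic change equal): (α₁ − α₂)ΔT = P·[1/(A₁E₁) + 1/(A₂E₂)].
|α₁ − α₂|·ΔT = 6.7×10⁻⁶ × 74 = 0.0004958.
1/(A₁E₁) + 1/(A₂E₂) = 1/(2000×115×10³) + 1/(1400×103×10³) = 1.128×10⁻⁸ N⁻¹.
So P = 0.0004958 / 1.128×10⁻⁸ = 43.94 kN.
σ_{cast iron} = P/A₂ = 43940/1400 = 31.39 MPa, tensile.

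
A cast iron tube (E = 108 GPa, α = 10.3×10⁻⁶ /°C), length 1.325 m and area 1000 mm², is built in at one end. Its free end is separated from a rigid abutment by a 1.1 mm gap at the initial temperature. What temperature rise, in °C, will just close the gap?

Contact occurs when the free expansion equals the gap: αΔT L = 1.1 mm.
ΔT = 1.1 / (10.3×10⁻⁶ × 1325) = 80.6 °C.

ΔT ≈ 80.6 °C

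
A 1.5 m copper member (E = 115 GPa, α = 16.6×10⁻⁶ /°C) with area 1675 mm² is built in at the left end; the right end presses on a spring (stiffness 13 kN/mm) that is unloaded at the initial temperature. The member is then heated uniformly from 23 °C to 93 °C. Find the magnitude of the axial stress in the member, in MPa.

σ ≈ 12.3 MPa (compressive)

The unrestrained thermal change is αΔT L = 16.6×10⁻⁶ × 70 × 1500 = 1.743 mm.
With a force P in the spring, the elastic change of the member is PL/(AE) and that of the spring is P/k; compatibility requires their sum to equal δ_free.
P [ L/(AE) + 1/k ] = δ_free → P [ 1500/(1675×115×10³) + 1/(13×10³) ] = 1.743.
P = 1.743 / 8.471×10⁻⁵ = 20580 N.
σ = P/A = 20580/1675 = 12.28 MPa.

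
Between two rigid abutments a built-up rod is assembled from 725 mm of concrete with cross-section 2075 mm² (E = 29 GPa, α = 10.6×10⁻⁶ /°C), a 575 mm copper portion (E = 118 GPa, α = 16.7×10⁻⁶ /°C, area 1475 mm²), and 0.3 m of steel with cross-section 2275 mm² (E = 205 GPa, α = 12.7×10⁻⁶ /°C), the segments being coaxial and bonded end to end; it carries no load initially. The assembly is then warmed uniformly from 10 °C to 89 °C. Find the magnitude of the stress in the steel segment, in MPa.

Free thermal expansion of the whole bar: Σ αᵢΔT Lᵢ = 10.6×10⁻⁶×79×725 + 16.7×10⁻⁶×79×575 + 12.7×10⁻⁶×79×300 = 1.667 mm.
The rigid supports impose zero overall length change; the single axial force P common to all segments must satisfy P Σ Lᵢ/(AᵢEᵢ) = δ_free.
The series flexibility is Σ Lᵢ/(AᵢEᵢ) = 725/(2075×29×10³) + 575/(1475×118×10³) + 300/(2275×205×10³) = 1.6×10⁻⁵ mm/N.
P = 1.667 / 1.6×10⁻⁵ = 104200 N = 104.2 kN, compressive.
σ_{steel} = P / A = 104200 / 2275 = 45.8 MPa.

σ ≈ 45.8 MPa (compressive)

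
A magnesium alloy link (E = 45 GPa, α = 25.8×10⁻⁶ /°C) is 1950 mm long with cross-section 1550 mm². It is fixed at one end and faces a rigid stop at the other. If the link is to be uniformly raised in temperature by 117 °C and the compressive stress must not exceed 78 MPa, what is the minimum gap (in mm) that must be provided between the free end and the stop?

With no wall the link would lengthen by αΔT L = 25.8×10⁻⁶ × 117 × 1950 = 5.886 mm.
At the allowable stress the elastic shortening the wall may impose is σL/E = 78 × 1950 / (45×10³) = 3.38 mm.
The gap must absorb the remainder: g_min = 5.886 − 3.38 = 2.506 mm.

g ≈ 2.51 mm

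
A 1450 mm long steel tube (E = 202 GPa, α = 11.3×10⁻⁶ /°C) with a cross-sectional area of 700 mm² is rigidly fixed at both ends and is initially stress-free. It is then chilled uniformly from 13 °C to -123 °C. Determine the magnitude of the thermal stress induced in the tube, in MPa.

With length fixed, the mechanical strain must cancel the thermal strain αΔT = 11.3×10⁻⁶ × 136 = 1536.8×10⁻⁶.
Hence σ = E·αΔT = 202×10³ × 1536.8×10⁻⁶ = 310.4 MPa, tensile.

σ ≈ 310 MPa (tensile)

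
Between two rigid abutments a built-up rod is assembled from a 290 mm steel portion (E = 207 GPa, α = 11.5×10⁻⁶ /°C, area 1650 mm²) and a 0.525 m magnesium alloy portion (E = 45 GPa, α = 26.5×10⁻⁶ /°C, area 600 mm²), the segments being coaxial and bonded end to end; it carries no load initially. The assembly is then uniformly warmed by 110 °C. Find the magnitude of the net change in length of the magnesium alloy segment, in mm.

If the supports were absent, the total length change would be Σ αᵢΔT Lᵢ = 11.5×10⁻⁶×110×290 + 26.5×10⁻⁶×110×525 = 1.897 mm.
Since the ends are fixed, an axial force P builds up, equal in every segment, with P · Σ Lᵢ/(AᵢEᵢ) = δ_free.
The series flexibility is Σ Lᵢ/(AᵢEᵢ) = 290/(1650×207×10³) + 525/(600×45×10³) = 2.029×10⁻⁵ mm/N.
P = 1.897 / 2.029×10⁻⁵ = 93490 N = 93.49 kN, compressive.
For the magnesium alloy segment, free thermal change = 26.5×10⁻⁶×110×525 = 1.53 mm and elastic change from P = 93490×525/(600×45×10³) = 1.818 mm; these oppose, so the net change is 0.287 mm (segment shortens).

|ΔL| ≈ 0.287 mm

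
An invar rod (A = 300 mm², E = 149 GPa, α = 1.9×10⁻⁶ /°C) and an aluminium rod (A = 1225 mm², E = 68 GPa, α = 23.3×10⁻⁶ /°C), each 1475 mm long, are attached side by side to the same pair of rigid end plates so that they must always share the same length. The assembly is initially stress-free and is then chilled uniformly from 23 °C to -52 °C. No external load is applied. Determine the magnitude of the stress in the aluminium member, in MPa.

σ ≈ 38.1 MPa (tensile)

Equilibrium of a rigid end plate with no external load gives equal and opposite internal forces ±P in the two members. Since α_{aluminium} > α_{invar}, cooling drives the aluminium into tension and the invar into compression.
Setting the final lengths equal and cancelling L: (α₁ − α₂)ΔT = P/(A₁E₁) + P/(A₂E₂).
|α₁ − α₂|·ΔT = 21.4×10⁻⁶ × 75 = 0.001605.
1/(A₁E₁) + 1/(A₂E₂) = 1/(300×149×10³) + 1/(1225×68×10³) = 3.438×10⁻⁸ N⁻¹.
P = 0.001605 / 3.438×10⁻⁸ = 46690 N = 46.69 kN.
σ_{aluminium} = P/A₂ = 46690/1225 = 38.11 MPa, tensile.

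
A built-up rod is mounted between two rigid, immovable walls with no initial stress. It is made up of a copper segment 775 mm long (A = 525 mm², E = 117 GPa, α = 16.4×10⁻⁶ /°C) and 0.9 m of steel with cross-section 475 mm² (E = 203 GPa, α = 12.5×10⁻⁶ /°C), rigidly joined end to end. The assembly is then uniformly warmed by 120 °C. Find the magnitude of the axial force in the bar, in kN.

P ≈ 131 kN (compressive)

If the supports were absent, the total length change would be Σ αᵢΔT Lᵢ = 16.4×10⁻⁶×120×775 + 12.5×10⁻⁶×120×900 = 2.875 mm.
The rigid supports impose zero overall length change; the single axial force P common to all segments must satisfy P Σ Lᵢ/(AᵢEᵢ) = δ_free.
The series flexibility is Σ Lᵢ/(AᵢEᵢ) = 775/(525×117×10³) + 900/(475×203×10³) = 2.195×10⁻⁵ mm/N.
P = 2.875 / 2.195×10⁻⁵ = 131000 N = 131 kN, compressive.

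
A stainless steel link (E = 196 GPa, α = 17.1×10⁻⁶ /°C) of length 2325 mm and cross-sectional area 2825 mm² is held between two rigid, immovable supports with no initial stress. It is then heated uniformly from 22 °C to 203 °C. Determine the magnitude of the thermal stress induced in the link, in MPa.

Because both ends are immovable the net strain is zero, and the suppressed thermal strain is αΔT = 17.1×10⁻⁶ × 181 = 3095.1×10⁻⁶.
Hence σ = E·αΔT = 196×10³ × 3095.1×10⁻⁶ = 606.6 MPa, compressive.

σ ≈ 607 MPa (compressive)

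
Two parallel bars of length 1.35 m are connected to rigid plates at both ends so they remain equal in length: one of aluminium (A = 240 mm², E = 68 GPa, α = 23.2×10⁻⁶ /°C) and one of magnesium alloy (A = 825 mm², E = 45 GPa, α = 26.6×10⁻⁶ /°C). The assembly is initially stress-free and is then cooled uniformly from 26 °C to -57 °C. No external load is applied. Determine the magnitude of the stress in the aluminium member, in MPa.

Both members must finish at the same length. With the larger α, the magnesium alloy tends to over-contract; the plates restrain it, putting the magnesium alloy in tension and the aluminium in compression. With no external load the two internal forces are equal and opposite, magnitude P.
Setting the final lengths equal and cancelling L: (α₁ − α₂)ΔT = P/(A₁E₁) + P/(A₂E₂).
|α₁ − α₂|·ΔT = 3.4×10⁻⁶ × 83 = 0.0002822.
1/(A₁E₁) + 1/(A₂E₂) = 1/(240×68×10³) + 1/(825×45×10³) = 8.821×10⁻⁸ N⁻¹.
P = 0.0002822 / 8.821×10⁻⁸ = 3199 N = 3.199 kN.
σ_{aluminium} = P/A₁ = 3199/240 = 13.33 MPa, compressive.

σ ≈ 13.3 MPa (compressive)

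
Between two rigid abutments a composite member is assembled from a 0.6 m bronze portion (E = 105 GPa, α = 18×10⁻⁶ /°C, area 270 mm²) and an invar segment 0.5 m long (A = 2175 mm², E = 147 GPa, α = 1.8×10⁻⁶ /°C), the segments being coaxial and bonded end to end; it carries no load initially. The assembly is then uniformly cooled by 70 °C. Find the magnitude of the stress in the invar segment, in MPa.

If the supports were absent, the total length change would be Σ αᵢΔT Lᵢ = 18×10⁻⁶×70×600 + 1.8×10⁻⁶×70×500 = 0.819 mm.
Since the ends are fixed, an axial force P builds up, equal in every segment, with P · Σ Lᵢ/(AᵢEᵢ) = δ_free.
Σ Lᵢ/(AᵢEᵢ) = 600/(270×105×10³) + 500/(2175×147×10³) = 2.273×10⁻⁵ mm/N.
P = 0.819 / 2.273×10⁻⁵ = 36040 N = 36.04 kN, tensile.
σ_{invar} = P / A = 36040 / 2175 = 16.57 MPa.

σ ≈ 16.6 MPa (tensile)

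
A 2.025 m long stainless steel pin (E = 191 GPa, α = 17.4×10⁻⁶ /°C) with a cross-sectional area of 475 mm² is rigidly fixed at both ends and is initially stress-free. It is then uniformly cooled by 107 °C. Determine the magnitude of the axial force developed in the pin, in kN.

P ≈ 169 kN (tensile)

The ends cannot move, so σ = EαΔT = 191×10³ × 17.4×10⁻⁶ × 107 = 355.6 MPa.
Axial force P = σA = 355.6 × 475 = 168900 N = 168.9 kN, tensile.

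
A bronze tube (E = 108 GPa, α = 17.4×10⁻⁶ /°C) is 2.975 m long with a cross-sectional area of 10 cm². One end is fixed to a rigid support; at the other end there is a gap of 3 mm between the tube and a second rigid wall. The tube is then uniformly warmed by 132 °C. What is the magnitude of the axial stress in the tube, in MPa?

σ ≈ 139 MPa (compressive)

Free thermal elongation = αΔT L = 17.4×10⁻⁶ × 132 × 2975 = 6.833 mm.
After closing the 3 mm clearance, 6.833 − 3 = 3.833 mm of expansion remains to be suppressed by the wall.
That suppressed elongation corresponds to σ = E·Δ/L = 108×10³ × 3.833/2975 = 139.1 MPa.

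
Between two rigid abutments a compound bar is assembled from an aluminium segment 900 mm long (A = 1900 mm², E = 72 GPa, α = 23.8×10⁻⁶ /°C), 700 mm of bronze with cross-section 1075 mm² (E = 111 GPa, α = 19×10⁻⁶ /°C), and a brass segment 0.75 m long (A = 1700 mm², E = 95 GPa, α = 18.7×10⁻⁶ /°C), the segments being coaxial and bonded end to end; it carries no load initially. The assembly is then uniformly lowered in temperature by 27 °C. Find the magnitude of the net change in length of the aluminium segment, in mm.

With the walls removed the bar would change length by δ_free = Σ αᵢΔT Lᵢ = 23.8×10⁻⁶×27×900 + 19×10⁻⁶×27×700 + 18.7×10⁻⁶×27×750 = 1.316 mm.
The rigid supports impose zero overall length change; the single axial force P common to all segments must satisfy P Σ Lᵢ/(AᵢEᵢ) = δ_free.
The series flexibility is Σ Lᵢ/(AᵢEᵢ) = 900/(1900×72×10³) + 700/(1075×111×10³) + 750/(1700×95×10³) = 1.709×10⁻⁵ mm/N.
So P = 1.316 / 1.709×10⁻⁵ = 77.01 kN, tensile.
For the aluminium segment, free thermal change = 23.8×10⁻⁶×27×900 = 0.5783 mm and elastic change from P = 77010×900/(1900×72×10³) = 0.5067 mm; these oppose, so the net change is 0.0717 mm (segment shortens).

|ΔL| ≈ 0.0717 mm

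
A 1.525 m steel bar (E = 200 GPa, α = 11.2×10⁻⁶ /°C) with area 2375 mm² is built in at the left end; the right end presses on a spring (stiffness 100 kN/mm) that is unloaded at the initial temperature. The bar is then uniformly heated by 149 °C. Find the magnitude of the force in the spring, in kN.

Free thermal expansion: δ_free = αΔT L = 11.2×10⁻⁶ × 149 × 1525 = 2.545 mm.
Let P be the compressive force at the spring. The bar shortens elastically by PL/(AE) and the spring compresses by P/k; together these equal δ_free.
P [ L/(AE) + 1/k ] = δ_free → P [ 1525/(2375×200×10³) + 1/(100×10³) ] = 2.545.
P = 2.545 / 1.321×10⁻⁵ = 192600 N.

P ≈ 193 kN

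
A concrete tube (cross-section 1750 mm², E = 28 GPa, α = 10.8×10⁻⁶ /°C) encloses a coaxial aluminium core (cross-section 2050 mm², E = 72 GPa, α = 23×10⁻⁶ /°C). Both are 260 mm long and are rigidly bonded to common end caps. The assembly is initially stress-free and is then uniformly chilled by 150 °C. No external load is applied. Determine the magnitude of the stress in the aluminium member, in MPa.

σ ≈ 32.8 MPa (tensile)

Equilibrium of a rigid end plate with no external load gives equal and opposite internal forces ±P in the two members. Since α_{aluminium} > α_{concrete}, cooling drives the aluminium into tension and the concrete into compression.
Compatibility of the two members (thermal + elastic change equal): (α₁ − α₂)ΔT = P·[1/(A₁E₁) + 1/(A₂E₂)].
|α₁ − α₂|·ΔT = 12.2×10⁻⁶ × 150 = 0.00183.
1/(A₁E₁) + 1/(A₂E₂) = 1/(1750×28×10³) + 1/(2050×72×10³) = 2.718×10⁻⁸ N⁻¹.
So P = 0.00183 / 2.718×10⁻⁸ = 67.32 kN.
σ_{aluminium} = P/A₂ = 67320/2050 = 32.84 MPa, tensile.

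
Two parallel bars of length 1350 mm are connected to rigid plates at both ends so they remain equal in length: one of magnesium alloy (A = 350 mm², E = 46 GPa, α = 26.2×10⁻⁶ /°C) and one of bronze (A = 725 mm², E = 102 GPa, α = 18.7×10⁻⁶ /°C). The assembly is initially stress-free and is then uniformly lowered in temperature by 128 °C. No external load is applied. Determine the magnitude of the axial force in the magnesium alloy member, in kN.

Both members must finish at the same length. With the larger α, the magnesium alloy tends to over-contract; the plates restrain it, putting the magnesium alloy in tension and the bronze in compression. With no external load the two internal forces are equal and opposite, magnitude P.
Equating the net (thermal + elastic) strains gives |α₁ − α₂|·ΔT = P·[1/(A₁E₁) + 1/(A₂E₂)].
|α₁ − α₂|·ΔT = 7.5×10⁻⁶ × 128 = 0.00096.
1/(A₁E₁) + 1/(A₂E₂) = 1/(350×46×10³) + 1/(725×102×10³) = 7.563×10⁻⁸ N⁻¹.
So P = 0.00096 / 7.563×10⁻⁸ = 12.69 kN.

P ≈ 12.7 kN (tensile in the magnesium alloy)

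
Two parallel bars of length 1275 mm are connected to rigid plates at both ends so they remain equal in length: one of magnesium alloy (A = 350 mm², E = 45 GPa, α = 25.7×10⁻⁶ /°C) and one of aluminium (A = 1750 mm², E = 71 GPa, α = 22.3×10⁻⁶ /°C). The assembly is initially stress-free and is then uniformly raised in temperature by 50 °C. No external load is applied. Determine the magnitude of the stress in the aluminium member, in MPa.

Equilibrium of a rigid end plate with no external load gives equal and opposite internal forces ±P in the two members. Since α_{magnesium alloy} > α_{aluminium}, heating drives the magnesium alloy into compression and the aluminium into tension.
Setting the final lengths equal and cancelling L: (α₁ − α₂)ΔT = P/(A₁E₁) + P/(A₂E₂).
|α₁ − α₂|·ΔT = 3.4×10⁻⁶ × 50 = 0.00017.
1/(A₁E₁) + 1/(A₂E₂) = 1/(350×45×10³) + 1/(1750×71×10³) = 7.154×10⁻⁸ N⁻¹.
P = 0.00017 / 7.154×10⁻⁸ = 2376 N = 2.376 kN.
σ_{aluminium} = P/A₂ = 2376/1750 = 1.358 MPa, tensile.

σ ≈ 1.36 MPa (tensile)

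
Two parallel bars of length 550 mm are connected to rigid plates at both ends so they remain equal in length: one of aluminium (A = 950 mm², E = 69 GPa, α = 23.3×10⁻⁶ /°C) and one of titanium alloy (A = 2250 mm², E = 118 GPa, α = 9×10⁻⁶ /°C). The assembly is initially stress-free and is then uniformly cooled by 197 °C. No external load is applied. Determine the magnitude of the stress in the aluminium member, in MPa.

σ ≈ 156 MPa (tensile)

Both members must finish at the same length. With the larger α, the aluminium tends to over-contract; the plates restrain it, putting the aluminium in tension and the titanium alloy in compression. With no external load the two internal forces are equal and opposite, magnitude P.
Equating the net (thermal + elastic) strains gives |α₁ − α₂|·ΔT = P·[1/(A₁E₁) + 1/(A₂E₂)].
|α₁ − α₂|·ΔT = 14.3×10⁻⁶ × 197 = 0.002817.
1/(A₁E₁) + 1/(A₂E₂) = 1/(950×69×10³) + 1/(2250×118×10³) = 1.902×10⁻⁸ N⁻¹.
P = 0.002817 / 1.902×10⁻⁸ = 148100 N = 148.1 kN.
σ_{aluminium} = P/A₁ = 148100/950 = 155.9 MPa, tensile.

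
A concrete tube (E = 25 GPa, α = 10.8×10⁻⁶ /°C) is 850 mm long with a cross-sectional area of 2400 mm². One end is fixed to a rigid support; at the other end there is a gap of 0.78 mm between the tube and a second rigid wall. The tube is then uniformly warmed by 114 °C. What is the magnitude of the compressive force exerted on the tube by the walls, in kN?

P ≈ 18.8 kN

If the wall were absent the tube would grow by αΔT L = 10.8×10⁻⁶ × 114 × 850 = 1.047 mm.
This exceeds the 0.78 mm gap, so the wall pushes back. The portion of expansion that must be recovered elastically is δ_free − gap = 1.047 − 0.78 = 0.2665 mm.
Compatibility: PL/(AE) = 0.2665 mm, so σ = P/A = E × (0.2665/850) = 7.839 MPa.
Force on the wall = σA = 7.839 × 2400 mm² = 18.81 kN.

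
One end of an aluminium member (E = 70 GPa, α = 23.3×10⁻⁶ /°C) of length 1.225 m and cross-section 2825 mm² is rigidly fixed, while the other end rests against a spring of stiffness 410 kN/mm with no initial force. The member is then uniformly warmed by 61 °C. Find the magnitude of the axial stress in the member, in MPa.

σ ≈ 71.4 MPa (compressive)

If the spring were absent the member would lengthen by αΔT L = 23.3×10⁻⁶ × 61 × 1225 = 1.741 mm.
With a force P in the spring, the elastic change of the member is PL/(AE) and that of the spring is P/k; compatibility requires their sum to equal δ_free.
P [ L/(AE) + 1/k ] = δ_free → P [ 1225/(2825×70×10³) + 1/(410×10³) ] = 1.741.
P = 1.741 / 8.634×10⁻⁶ = 201700 N.
σ = P/A = 201700/2825 = 71.38 MPa.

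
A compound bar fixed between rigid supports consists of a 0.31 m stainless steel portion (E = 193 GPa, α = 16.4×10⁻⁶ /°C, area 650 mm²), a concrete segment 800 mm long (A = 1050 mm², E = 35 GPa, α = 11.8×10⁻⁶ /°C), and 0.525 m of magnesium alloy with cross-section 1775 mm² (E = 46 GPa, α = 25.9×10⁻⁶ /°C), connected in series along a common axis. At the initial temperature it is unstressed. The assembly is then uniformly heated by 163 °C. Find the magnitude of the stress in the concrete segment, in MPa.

σ ≈ 142 MPa (compressive)

If the supports were absent, the total length change would be Σ αᵢΔT Lᵢ = 16.4×10⁻⁶×163×310 + 11.8×10⁻⁶×163×800 + 25.9×10⁻⁶×163×525 = 4.584 mm.
Since the ends are fixed, an axial force P builds up, equal in every segment, with P · Σ Lᵢ/(AᵢEᵢ) = δ_free.
Σ Lᵢ/(AᵢEᵢ) = 310/(650×193×10³) + 800/(1050×35×10³) + 525/(1775×46×10³) = 3.067×10⁻⁵ mm/N.
Hence P = δ_free / Σ(L/AE) = 4.584/3.067×10⁻⁵ = 149.5 kN (compressive).
σ_{concrete} = P / A = 149500 / 1050 = 142.3 MPa.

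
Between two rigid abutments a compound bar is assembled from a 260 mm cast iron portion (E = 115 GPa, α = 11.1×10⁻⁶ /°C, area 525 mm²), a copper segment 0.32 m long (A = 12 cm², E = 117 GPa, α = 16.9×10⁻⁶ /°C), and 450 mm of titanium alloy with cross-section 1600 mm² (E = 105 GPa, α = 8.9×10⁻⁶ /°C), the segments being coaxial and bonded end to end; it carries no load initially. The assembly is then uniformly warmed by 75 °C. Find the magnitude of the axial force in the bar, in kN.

P ≈ 99.6 kN (compressive)

If the supports were absent, the total length change would be Σ αᵢΔT Lᵢ = 11.1×10⁻⁶×75×260 + 16.9×10⁻⁶×75×320 + 8.9×10⁻⁶×75×450 = 0.9224 mm.
The rigid supports impose zero overall length change; the single axial force P common to all segments must satisfy P Σ Lᵢ/(AᵢEᵢ) = δ_free.
The series flexibility is Σ Lᵢ/(AᵢEᵢ) = 260/(525×115×10³) + 320/(1200×117×10³) + 450/(1600×105×10³) = 9.264×10⁻⁶ mm/N.
P = 0.9224 / 9.264×10⁻⁶ = 99570 N = 99.57 kN, compressive.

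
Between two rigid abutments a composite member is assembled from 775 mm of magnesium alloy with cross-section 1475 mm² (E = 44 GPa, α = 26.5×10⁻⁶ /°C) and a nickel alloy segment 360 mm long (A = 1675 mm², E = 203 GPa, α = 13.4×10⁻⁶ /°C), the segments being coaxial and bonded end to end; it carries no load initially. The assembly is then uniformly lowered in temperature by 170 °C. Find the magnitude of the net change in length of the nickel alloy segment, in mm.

Free thermal contraction of the whole bar: Σ αᵢΔT Lᵢ = 26.5×10⁻⁶×170×775 + 13.4×10⁻⁶×170×360 = 4.311 mm.
Since the ends are fixed, an axial force P builds up, equal in every segment, with P · Σ Lᵢ/(AᵢEᵢ) = δ_free.
Σ Lᵢ/(AᵢEᵢ) = 775/(1475×44×10³) + 360/(1675×203×10³) = 1.3×10⁻⁵ mm/N.
So P = 4.311 / 1.3×10⁻⁵ = 331.6 kN, tensile.
For the nickel alloy segment, free thermal change = 13.4×10⁻⁶×170×360 = 0.8201 mm and elastic change from P = 331600×360/(1675×203×10³) = 0.3511 mm; these oppose, so the net change is 0.469 mm (segment shortens).

|ΔL| ≈ 0.469 mm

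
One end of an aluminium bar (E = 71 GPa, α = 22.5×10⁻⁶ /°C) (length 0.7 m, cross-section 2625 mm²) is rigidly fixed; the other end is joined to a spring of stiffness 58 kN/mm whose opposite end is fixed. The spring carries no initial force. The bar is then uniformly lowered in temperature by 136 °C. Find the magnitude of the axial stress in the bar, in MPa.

σ ≈ 38.9 MPa (tensile)

If the spring were absent the bar would shorten by αΔT L = 22.5×10⁻⁶ × 136 × 700 = 2.142 mm.
Let P be the tensile force in the spring. The bar extends elastically by PL/(AE) and the spring stretches by P/k; together these equal δ_free.
So P = δ_free / [L/(AE) + 1/k] = 2.142 / [ 700/(2625×71×10³) + 1/(58×10³) ].
P = 2.142 / 2.1×10⁻⁵ = 102000 N.
σ = P/A = 102000/2625 = 38.86 MPa.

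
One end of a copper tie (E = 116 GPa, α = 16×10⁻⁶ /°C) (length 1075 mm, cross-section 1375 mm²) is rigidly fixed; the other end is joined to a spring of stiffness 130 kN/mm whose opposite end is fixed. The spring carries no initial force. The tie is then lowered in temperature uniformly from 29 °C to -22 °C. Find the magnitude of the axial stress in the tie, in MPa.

σ ≈ 44.2 MPa (tensile)

If the spring were absent the tie would shorten by αΔT L = 16×10⁻⁶ × 51 × 1075 = 0.8772 mm.
With a force P in the spring, the elastic change of the tie is PL/(AE) and that of the spring is P/k; compatibility requires their sum to equal δ_free.
P [ L/(AE) + 1/k ] = δ_free → P [ 1075/(1375×116×10³) + 1/(130×10³) ] = 0.8772.
P = 0.8772 / 1.443×10⁻⁵ = 60780 N.
σ = P/A = 60780/1375 = 44.2 MPa.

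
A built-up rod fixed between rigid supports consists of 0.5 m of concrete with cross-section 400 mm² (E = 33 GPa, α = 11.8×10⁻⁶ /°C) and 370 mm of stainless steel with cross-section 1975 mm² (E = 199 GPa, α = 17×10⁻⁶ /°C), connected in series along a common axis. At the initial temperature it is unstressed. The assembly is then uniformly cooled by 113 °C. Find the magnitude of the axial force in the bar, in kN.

With the walls removed the bar would change length by δ_free = Σ αᵢΔT Lᵢ = 11.8×10⁻⁶×113×500 + 17×10⁻⁶×113×370 = 1.377 mm.
The walls prevent any net length change, so an axial force P (same in every segment) develops. Compatibility: P · Σ Lᵢ/(AᵢEᵢ) = δ_free.
Σ Lᵢ/(AᵢEᵢ) = 500/(400×33×10³) + 370/(1975×199×10³) = 3.882×10⁻⁵ mm/N.
So P = 1.377 / 3.882×10⁻⁵ = 35.48 kN, tensile.

P ≈ 35.5 kN (tensile)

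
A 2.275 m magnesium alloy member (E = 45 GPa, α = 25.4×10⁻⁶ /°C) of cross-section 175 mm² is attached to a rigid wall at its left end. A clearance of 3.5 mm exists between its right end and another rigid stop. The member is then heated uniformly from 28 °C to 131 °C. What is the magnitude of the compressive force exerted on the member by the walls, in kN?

P ≈ 8.49 kN

Unrestrained expansion: δ_free = αΔT L = 25.4×10⁻⁶ × 103 × 2275 = 5.952 mm.
This exceeds the 3.5 mm gap, so the wall pushes back. The portion of expansion that must be recovered elastically is δ_free − gap = 5.952 − 3.5 = 2.452 mm.
Compatibility: PL/(AE) = 2.452 mm, so σ = P/A = E × (2.452/2275) = 48.5 MPa.
Force on the wall = σA = 48.5 × 175 mm² = 8.487 kN.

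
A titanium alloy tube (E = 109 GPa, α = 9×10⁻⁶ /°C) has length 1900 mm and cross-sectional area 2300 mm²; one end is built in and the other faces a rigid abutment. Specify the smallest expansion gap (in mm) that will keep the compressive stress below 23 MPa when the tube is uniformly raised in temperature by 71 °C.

With no wall the tube would lengthen by αΔT L = 9×10⁻⁶ × 71 × 1900 = 1.214 mm.
A stress of 23 MPa corresponds to the wall pushing the tube back by σL/E = 23×1900/(109×10³) = 0.4009 mm.
The gap must absorb the remainder: g_min = 1.214 − 0.4009 = 0.8132 mm.

g ≈ 0.813 mm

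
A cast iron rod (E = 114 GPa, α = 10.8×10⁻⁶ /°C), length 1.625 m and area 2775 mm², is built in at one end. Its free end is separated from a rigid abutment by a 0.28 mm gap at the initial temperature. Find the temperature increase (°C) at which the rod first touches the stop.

The gap closes when αΔT L = 0.28 mm, since the rod is still unstressed at that instant.
ΔT = 0.28 / (10.8×10⁻⁶ × 1625) = 15.95 °C.

ΔT ≈ 16 °C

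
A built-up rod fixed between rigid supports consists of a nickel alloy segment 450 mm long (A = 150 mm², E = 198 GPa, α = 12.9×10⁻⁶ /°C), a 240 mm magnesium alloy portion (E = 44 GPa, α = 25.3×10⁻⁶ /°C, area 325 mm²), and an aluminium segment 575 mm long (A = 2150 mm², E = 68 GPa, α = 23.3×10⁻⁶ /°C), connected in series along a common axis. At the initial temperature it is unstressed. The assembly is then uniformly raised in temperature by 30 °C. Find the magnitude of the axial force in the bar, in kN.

Free thermal expansion of the whole bar: Σ αᵢΔT Lᵢ = 12.9×10⁻⁶×30×450 + 25.3×10⁻⁶×30×240 + 23.3×10⁻⁶×30×575 = 0.7582 mm.
The rigid supports impose zero overall length change; the single axial force P common to all segments must satisfy P Σ Lᵢ/(AᵢEᵢ) = δ_free.
The series flexibility is Σ Lᵢ/(AᵢEᵢ) = 450/(150×198×10³) + 240/(325×44×10³) + 575/(2150×68×10³) = 3.587×10⁻⁵ mm/N.
So P = 0.7582 / 3.587×10⁻⁵ = 21.14 kN, compressive.

P ≈ 21.1 kN (compressive)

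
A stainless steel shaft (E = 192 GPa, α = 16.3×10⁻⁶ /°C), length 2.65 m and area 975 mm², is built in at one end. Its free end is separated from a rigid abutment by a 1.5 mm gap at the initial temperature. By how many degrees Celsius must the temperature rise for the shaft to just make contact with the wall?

ΔT ≈ 34.7 °C

Contact occurs when the free expansion equals the gap: αΔT L = 1.5 mm.
ΔT = 1.5 / (16.3×10⁻⁶ × 2650) = 34.73 °C.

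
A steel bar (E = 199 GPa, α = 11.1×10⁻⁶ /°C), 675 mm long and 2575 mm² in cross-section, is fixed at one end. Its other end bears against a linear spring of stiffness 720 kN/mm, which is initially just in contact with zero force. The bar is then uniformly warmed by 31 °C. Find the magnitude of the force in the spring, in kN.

Free thermal expansion: δ_free = αΔT L = 11.1×10⁻⁶ × 31 × 675 = 0.2323 mm.
With a force P in the spring, the elastic change of the bar is PL/(AE) and that of the spring is P/k; compatibility requires their sum to equal δ_free.
P [ L/(AE) + 1/k ] = δ_free → P [ 675/(2575×199×10³) + 1/(720×10³) ] = 0.2323.
P = 0.2323 / 2.706×10⁻⁶ = 85830 N.

P ≈ 85.8 kN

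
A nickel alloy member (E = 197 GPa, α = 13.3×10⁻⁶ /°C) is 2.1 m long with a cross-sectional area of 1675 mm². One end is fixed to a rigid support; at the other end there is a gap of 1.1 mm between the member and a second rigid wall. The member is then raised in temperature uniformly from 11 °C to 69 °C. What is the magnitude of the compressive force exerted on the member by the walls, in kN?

P ≈ 81.7 kN

Free thermal elongation = αΔT L = 13.3×10⁻⁶ × 58 × 2100 = 1.62 mm.
This exceeds the 1.1 mm gap, so the wall pushes back. The portion of expansion that must be recovered elastically is δ_free − gap = 1.62 − 1.1 = 0.5199 mm.
Compatibility: PL/(AE) = 0.5199 mm, so σ = P/A = E × (0.5199/2100) = 48.78 MPa.
Force on the wall = σA = 48.78 × 1675 mm² = 81.7 kN.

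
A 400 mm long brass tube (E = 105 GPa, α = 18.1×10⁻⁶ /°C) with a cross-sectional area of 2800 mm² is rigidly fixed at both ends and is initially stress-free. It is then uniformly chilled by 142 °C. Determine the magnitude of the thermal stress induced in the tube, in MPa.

σ ≈ 270 MPa (tensile)

With length fixed, the mechanical strain must cancel the thermal strain αΔT = 18.1×10⁻⁶ × 142 = 2570.2×10⁻⁶.
The stress required to suppress this strain is σ = Eε = 105×10³ × 2570.2×10⁻⁶ = 269.9 MPa, tensile since the tube is trying to contract.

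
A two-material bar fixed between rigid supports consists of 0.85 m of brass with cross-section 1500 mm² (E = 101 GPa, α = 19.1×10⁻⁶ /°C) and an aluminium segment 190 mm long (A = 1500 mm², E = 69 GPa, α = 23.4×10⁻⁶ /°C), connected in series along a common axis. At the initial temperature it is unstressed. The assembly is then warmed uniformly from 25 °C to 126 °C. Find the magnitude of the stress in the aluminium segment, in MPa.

σ ≈ 187 MPa (compressive)

Free thermal expansion of the whole bar: Σ αᵢΔT Lᵢ = 19.1×10⁻⁶×101×850 + 23.4×10⁻⁶×101×190 = 2.089 mm.
The walls prevent any net length change, so an axial force P (same in every segment) develops. Compatibility: P · Σ Lᵢ/(AᵢEᵢ) = δ_free.
Σ Lᵢ/(AᵢEᵢ) = 850/(1500×101×10³) + 190/(1500×69×10³) = 7.446×10⁻⁶ mm/N.
Hence P = δ_free / Σ(L/AE) = 2.089/7.446×10⁻⁶ = 280.5 kN (compressive).
σ_{aluminium} = P / A = 280500 / 1500 = 187 MPa.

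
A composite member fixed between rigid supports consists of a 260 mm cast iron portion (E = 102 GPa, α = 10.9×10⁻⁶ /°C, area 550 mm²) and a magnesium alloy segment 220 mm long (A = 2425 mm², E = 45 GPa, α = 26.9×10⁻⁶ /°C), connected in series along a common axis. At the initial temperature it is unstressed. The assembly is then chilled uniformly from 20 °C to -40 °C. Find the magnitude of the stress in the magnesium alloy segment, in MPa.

If the supports were absent, the total length change would be Σ αᵢΔT Lᵢ = 10.9×10⁻⁶×60×260 + 26.9×10⁻⁶×60×220 = 0.5251 mm.
The walls prevent any net length change, so an axial force P (same in every segment) develops. Compatibility: P · Σ Lᵢ/(AᵢEᵢ) = δ_free.
The series flexibility is Σ Lᵢ/(AᵢEᵢ) = 260/(550×102×10³) + 220/(2425×45×10³) = 6.651×10⁻⁶ mm/N.
P = 0.5251 / 6.651×10⁻⁶ = 78960 N = 78.96 kN, tensile.
σ_{magnesium alloy} = P / A = 78960 / 2425 = 32.56 MPa.

σ ≈ 32.6 MPa (tensile)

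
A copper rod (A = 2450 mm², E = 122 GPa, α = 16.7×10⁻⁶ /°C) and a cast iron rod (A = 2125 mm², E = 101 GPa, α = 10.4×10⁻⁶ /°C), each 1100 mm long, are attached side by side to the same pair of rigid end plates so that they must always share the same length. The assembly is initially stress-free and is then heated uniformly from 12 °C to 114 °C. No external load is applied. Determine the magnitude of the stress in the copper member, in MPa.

Both members must finish at the same length. With the larger α, the copper tends to over-expand; the plates restrain it, putting the copper in compression and the cast iron in tension. With no external load the two internal forces are equal and opposite, magnitude P.
Setting the final lengths equal and cancelling L: (α₁ − α₂)ΔT = P/(A₁E₁) + P/(A₂E₂).
|α₁ − α₂|·ΔT = 6.3×10⁻⁶ × 102 = 0.0006426.
1/(A₁E₁) + 1/(A₂E₂) = 1/(2450×122×10³) + 1/(2125×101×10³) = 8.005×10⁻⁹ N⁻¹.
So P = 0.0006426 / 8.005×10⁻⁹ = 80.28 kN.
σ_{copper} = P/A₁ = 80280/2450 = 32.77 MPa, compressive.

σ ≈ 32.8 MPa (compressive)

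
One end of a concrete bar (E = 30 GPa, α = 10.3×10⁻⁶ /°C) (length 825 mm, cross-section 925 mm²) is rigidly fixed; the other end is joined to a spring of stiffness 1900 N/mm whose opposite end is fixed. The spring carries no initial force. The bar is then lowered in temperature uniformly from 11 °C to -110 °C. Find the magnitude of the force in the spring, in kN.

Free thermal contraction: δ_free = αΔT L = 10.3×10⁻⁶ × 121 × 825 = 1.028 mm.
Let P be the tensile force in the spring. The bar extends elastically by PL/(AE) and the spring stretches by P/k; together these equal δ_free.
So P = δ_free / [L/(AE) + 1/k] = 1.028 / [ 825/(925×30×10³) + 1/(1900) ].
P = 1.028 / 0.000556 = 1849 N.

P ≈ 1.85 kN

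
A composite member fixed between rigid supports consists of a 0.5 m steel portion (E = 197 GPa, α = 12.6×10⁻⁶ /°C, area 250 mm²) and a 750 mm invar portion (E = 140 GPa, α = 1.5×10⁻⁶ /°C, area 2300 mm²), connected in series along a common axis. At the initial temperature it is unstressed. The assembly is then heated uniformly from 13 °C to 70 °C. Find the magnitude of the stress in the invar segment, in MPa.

σ ≈ 14.7 MPa (compressive)

With the walls removed the bar would change length by δ_free = Σ αᵢΔT Lᵢ = 12.6×10⁻⁶×57×500 + 1.5×10⁻⁶×57×750 = 0.4232 mm.
Since the ends are fixed, an axial force P builds up, equal in every segment, with P · Σ Lᵢ/(AᵢEᵢ) = δ_free.
The series flexibility is Σ Lᵢ/(AᵢEᵢ) = 500/(250×197×10³) + 750/(2300×140×10³) = 1.248×10⁻⁵ mm/N.
So P = 0.4232 / 1.248×10⁻⁵ = 33.91 kN, compressive.
σ_{invar} = P / A = 33910 / 2300 = 14.74 MPa.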